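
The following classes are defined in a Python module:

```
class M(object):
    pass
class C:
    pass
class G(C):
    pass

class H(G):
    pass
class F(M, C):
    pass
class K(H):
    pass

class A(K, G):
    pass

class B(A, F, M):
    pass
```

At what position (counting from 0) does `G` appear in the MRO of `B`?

4

L[B] = B + merge(L[A], L[F], L[M], [A F M])
  take A:  [A K H G C object] + [F M C object] + [M object] + [A F M]
  take K:  [K H G C object] + [F M C object] + [M object] + [F M]
  take H:  [H G C object] + [F M C object] + [M object] + [F M]
  take G:  [G C object] + [F M C object] + [M object] + [F M]
  take F:  [C object] + [F M C object] + [M object] + [F M]
  take M:  [C object] + [M C object] + [M object] + [M]
  take C:  [C object] + [C object] + [object]
  take object:  [object] + [object] + [object]
MRO: B A K H G F M C object
G sits at index 4.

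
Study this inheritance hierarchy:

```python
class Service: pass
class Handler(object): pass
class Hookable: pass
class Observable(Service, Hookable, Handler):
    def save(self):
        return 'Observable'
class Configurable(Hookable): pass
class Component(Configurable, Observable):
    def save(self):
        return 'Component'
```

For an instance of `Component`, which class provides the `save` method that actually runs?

Component

L[Component] = Component + merge(L[Configurable], L[Observable], [Configurable Observable])
  take Configurable:  [Configurable Hookable object] + [Observable Service Hookable Handler object] + [Configurable Observable]
  take Observable:  [Hookable object] + [Observable Service Hookable Handler object] + [Observable]
  take Service:  [Hookable object] + [Service Hookable Handler object]
  take Hookable:  [Hookable object] + [Hookable Handler object]
  take Handler:  [object] + [Handler object]
  take object:  [object] + [object]
MRO: Component Configurable Observable Service Hookable Handler object
save is defined in: Component, Observable. First along the MRO is Component.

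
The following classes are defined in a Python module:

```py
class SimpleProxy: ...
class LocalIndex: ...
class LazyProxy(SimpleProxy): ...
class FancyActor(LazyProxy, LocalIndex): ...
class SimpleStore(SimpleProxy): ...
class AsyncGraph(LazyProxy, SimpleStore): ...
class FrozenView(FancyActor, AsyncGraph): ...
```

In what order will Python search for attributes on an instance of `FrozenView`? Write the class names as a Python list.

[FrozenView, FancyActor, AsyncGraph, LazyProxy, SimpleStore, SimpleProxy, LocalIndex, object]

L[FrozenView] = FrozenView + merge(L[FancyActor], L[AsyncGraph], [FancyActor AsyncGraph])
  take FancyActor:  [FancyActor LazyProxy SimpleProxy LocalIndex object] + [AsyncGraph LazyProxy SimpleStore SimpleProxy object] + [FancyActor AsyncGraph]
  take AsyncGraph:  [LazyProxy SimpleProxy LocalIndex object] + [AsyncGraph LazyProxy SimpleStore SimpleProxy object] + [AsyncGraph]
  take LazyProxy:  [LazyProxy SimpleProxy LocalIndex object] + [LazyProxy SimpleStore SimpleProxy object]
  take SimpleStore:  [SimpleProxy LocalIndex object] + [SimpleStore SimpleProxy object]
  take SimpleProxy:  [SimpleProxy LocalIndex object] + [SimpleProxy object]
  take LocalIndex:  [LocalIndex object] + [object]
  take object:  [object] + [object]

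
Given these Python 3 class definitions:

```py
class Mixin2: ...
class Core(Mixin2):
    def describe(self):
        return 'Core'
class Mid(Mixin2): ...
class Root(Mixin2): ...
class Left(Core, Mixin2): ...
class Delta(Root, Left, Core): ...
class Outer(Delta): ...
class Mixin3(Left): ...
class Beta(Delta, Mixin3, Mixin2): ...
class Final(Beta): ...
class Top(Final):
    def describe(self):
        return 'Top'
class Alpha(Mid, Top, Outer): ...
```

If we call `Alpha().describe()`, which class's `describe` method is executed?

L[Alpha] = Alpha + merge(L[Mid], L[Top], L[Outer], [Mid Top Outer])
  take Mid:  [Mid Mixin2 object] + [Top Final Beta Delta Root Mixin3 Left Core Mixin2 object] + [Outer Delta Root Left Core Mixin2 object] + [Mid Top Outer]
  take Top:  [Mixin2 object] + [Top Final Beta Delta Root Mixin3 Left Core Mixin2 object] + [Outer Delta Root Left Core Mixin2 object] + [Top Outer]
  take Final:  [Mixin2 object] + [Final Beta Delta Root Mixin3 Left Core Mixin2 object] + [Outer Delta Root Left Core Mixin2 object] + [Outer]
  take Beta:  [Mixin2 object] + [Beta Delta Root Mixin3 Left Core Mixin2 object] + [Outer Delta Root Left Core Mixin2 object] + [Outer]
  take Outer:  [Mixin2 object] + [Delta Root Mixin3 Left Core Mixin2 object] + [Outer Delta Root Left Core Mixin2 object] + [Outer]
  take Delta:  [Mixin2 object] + [Delta Root Mixin3 Left Core Mixin2 object] + [Delta Root Left Core Mixin2 object]
  take Root:  [Mixin2 object] + [Root Mixin3 Left Core Mixin2 object] + [Root Left Core Mixin2 object]
  take Mixin3:  [Mixin2 object] + [Mixin3 Left Core Mixin2 object] + [Left Core Mixin2 object]
  take Left:  [Mixin2 object] + [Left Core Mixin2 object] + [Left Core Mixin2 object]
  take Core:  [Mixin2 object] + [Core Mixin2 object] + [Core Mixin2 object]
  take Mixin2:  [Mixin2 object] + [Mixin2 object] + [Mixin2 object]
  take object:  [object] + [object] + [object]
MRO: Alpha Mid Top Final Beta Outer Delta Root Mixin3 Left Core Mixin2 object
describe is defined in: Core, Top. First along the MRO is Top.

Top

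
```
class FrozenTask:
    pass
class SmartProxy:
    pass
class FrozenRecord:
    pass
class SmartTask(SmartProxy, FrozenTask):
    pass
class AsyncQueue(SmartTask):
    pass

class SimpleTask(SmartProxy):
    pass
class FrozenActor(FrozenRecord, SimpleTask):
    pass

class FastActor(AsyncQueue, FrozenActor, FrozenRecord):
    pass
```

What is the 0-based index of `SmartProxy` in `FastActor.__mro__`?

6

L[FastActor] = FastActor + merge(L[AsyncQueue], L[FrozenActor], L[FrozenRecord], [AsyncQueue FrozenActor FrozenRecord])
  take AsyncQueue:  [AsyncQueue SmartTask SmartProxy FrozenTask object] + [FrozenActor FrozenRecord SimpleTask SmartProxy object] + [FrozenRecord object] + [AsyncQueue FrozenActor FrozenRecord]
  take SmartTask:  [SmartTask SmartProxy FrozenTask object] + [FrozenActor FrozenRecord SimpleTask SmartProxy object] + [FrozenRecord object] + [FrozenActor FrozenRecord]
  take FrozenActor:  [SmartProxy FrozenTask object] + [FrozenActor FrozenRecord SimpleTask SmartProxy object] + [FrozenRecord object] + [FrozenActor FrozenRecord]
  take FrozenRecord:  [SmartProxy FrozenTask object] + [FrozenRecord SimpleTask SmartProxy object] + [FrozenRecord object] + [FrozenRecord]
  take SimpleTask:  [SmartProxy FrozenTask object] + [SimpleTask SmartProxy object] + [object]
  take SmartProxy:  [SmartProxy FrozenTask object] + [SmartProxy object] + [object]
  take FrozenTask:  [FrozenTask object] + [object] + [object]
  take object:  [object] + [object] + [object]
MRO: FastActor AsyncQueue SmartTask FrozenActor FrozenRecord SimpleTask SmartProxy FrozenTask object
SmartProxy sits at index 6.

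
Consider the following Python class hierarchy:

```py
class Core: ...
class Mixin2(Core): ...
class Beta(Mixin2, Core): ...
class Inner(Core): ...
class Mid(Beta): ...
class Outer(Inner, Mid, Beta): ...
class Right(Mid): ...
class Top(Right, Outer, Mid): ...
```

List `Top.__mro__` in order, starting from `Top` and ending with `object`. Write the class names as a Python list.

[Top, Right, Outer, Inner, Mid, Beta, Mixin2, Core, object]

L[Top] = Top + merge(L[Right], L[Outer], L[Mid], [Right Outer Mid])
  take Right:  [Right Mid Beta Mixin2 Core object] + [Outer Inner Mid Beta Mixin2 Core object] + [Mid Beta Mixin2 Core object] + [Right Outer Mid]
  take Outer:  [Mid Beta Mixin2 Core object] + [Outer Inner Mid Beta Mixin2 Core object] + [Mid Beta Mixin2 Core object] + [Outer Mid]
  take Inner:  [Mid Beta Mixin2 Core object] + [Inner Mid Beta Mixin2 Core object] + [Mid Beta Mixin2 Core object] + [Mid]
  take Mid:  [Mid Beta Mixin2 Core object] + [Mid Beta Mixin2 Core object] + [Mid Beta Mixin2 Core object] + [Mid]
  take Beta:  [Beta Mixin2 Core object] + [Beta Mixin2 Core object] + [Beta Mixin2 Core object]
  take Mixin2:  [Mixin2 Core object] + [Mixin2 Core object] + [Mixin2 Core object]
  take Core:  [Core object] + [Core object] + [Core object]
  take object:  [object] + [object] + [object]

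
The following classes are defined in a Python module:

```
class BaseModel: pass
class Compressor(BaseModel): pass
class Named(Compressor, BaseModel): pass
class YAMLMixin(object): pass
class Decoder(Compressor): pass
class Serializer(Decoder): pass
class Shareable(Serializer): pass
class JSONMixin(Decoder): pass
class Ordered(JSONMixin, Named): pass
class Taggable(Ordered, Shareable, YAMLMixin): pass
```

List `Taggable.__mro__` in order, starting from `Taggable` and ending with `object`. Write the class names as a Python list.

L[Taggable] = Taggable + merge(L[Ordered], L[Shareable], L[YAMLMixin], [Ordered Shareable YAMLMixin])
  take Ordered:  [Ordered JSONMixin Decoder Named Compressor BaseModel object] + [Shareable Serializer Decoder Compressor BaseModel object] + [YAMLMixin object] + [Ordered Shareable YAMLMixin]
  take JSONMixin:  [JSONMixin Decoder Named Compressor BaseModel object] + [Shareable Serializer Decoder Compressor BaseModel object] + [YAMLMixin object] + [Shareable YAMLMixin]
  take Shareable:  [Decoder Named Compressor BaseModel object] + [Shareable Serializer Decoder Compressor BaseModel object] + [YAMLMixin object] + [Shareable YAMLMixin]
  take Serializer:  [Decoder Named Compressor BaseModel object] + [Serializer Decoder Compressor BaseModel object] + [YAMLMixin object] + [YAMLMixin]
  take Decoder:  [Decoder Named Compressor BaseModel object] + [Decoder Compressor BaseModel object] + [YAMLMixin object] + [YAMLMixin]
  take Named:  [Named Compressor BaseModel object] + [Compressor BaseModel object] + [YAMLMixin object] + [YAMLMixin]
  take Compressor:  [Compressor BaseModel object] + [Compressor BaseModel object] + [YAMLMixin object] + [YAMLMixin]
  take BaseModel:  [BaseModel object] + [BaseModel object] + [YAMLMixin object] + [YAMLMixin]
  take YAMLMixin:  [object] + [object] + [YAMLMixin object] + [YAMLMixin]
  take object:  [object] + [object] + [object]

[Taggable, Ordered, JSONMixin, Shareable, Serializer, Decoder, Named, Compressor, BaseModel, YAMLMixin, object]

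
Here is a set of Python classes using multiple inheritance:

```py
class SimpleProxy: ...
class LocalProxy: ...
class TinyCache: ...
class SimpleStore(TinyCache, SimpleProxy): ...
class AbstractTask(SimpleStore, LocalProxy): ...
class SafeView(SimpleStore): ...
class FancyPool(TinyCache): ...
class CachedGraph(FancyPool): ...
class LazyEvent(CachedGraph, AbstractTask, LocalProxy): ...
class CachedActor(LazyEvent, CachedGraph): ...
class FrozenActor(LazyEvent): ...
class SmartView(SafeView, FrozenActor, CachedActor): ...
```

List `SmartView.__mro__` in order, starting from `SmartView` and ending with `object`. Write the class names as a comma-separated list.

L[SmartView] = SmartView + merge(L[SafeView], L[FrozenActor], L[CachedActor], [SafeView FrozenActor CachedActor])
  take SafeView:  [SafeView SimpleStore TinyCache SimpleProxy object] + [FrozenActor LazyEvent CachedGraph FancyPool AbstractTask SimpleStore TinyCache SimpleProxy LocalProxy object] + [CachedActor LazyEvent CachedGraph FancyPool AbstractTask SimpleStore TinyCache SimpleProxy LocalProxy object] + [SafeView FrozenActor CachedActor]
  take FrozenActor:  [SimpleStore TinyCache SimpleProxy object] + [FrozenActor LazyEvent CachedGraph FancyPool AbstractTask SimpleStore TinyCache SimpleProxy LocalProxy object] + [CachedActor LazyEvent CachedGraph FancyPool AbstractTask SimpleStore TinyCache SimpleProxy LocalProxy object] + [FrozenActor CachedActor]
  take CachedActor:  [SimpleStore TinyCache SimpleProxy object] + [LazyEvent CachedGraph FancyPool AbstractTask SimpleStore TinyCache SimpleProxy LocalProxy object] + [CachedActor LazyEvent CachedGraph FancyPool AbstractTask SimpleStore TinyCache SimpleProxy LocalProxy object] + [CachedActor]
  take LazyEvent:  [SimpleStore TinyCache SimpleProxy object] + [LazyEvent CachedGraph FancyPool AbstractTask SimpleStore TinyCache SimpleProxy LocalProxy object] + [LazyEvent CachedGraph FancyPool AbstractTask SimpleStore TinyCache SimpleProxy LocalProxy object]
  take CachedGraph:  [SimpleStore TinyCache SimpleProxy object] + [CachedGraph FancyPool AbstractTask SimpleStore TinyCache SimpleProxy LocalProxy object] + [CachedGraph FancyPool AbstractTask SimpleStore TinyCache SimpleProxy LocalProxy object]
  take FancyPool:  [SimpleStore TinyCache SimpleProxy object] + [FancyPool AbstractTask SimpleStore TinyCache SimpleProxy LocalProxy object] + [FancyPool AbstractTask SimpleStore TinyCache SimpleProxy LocalProxy object]
  take AbstractTask:  [SimpleStore TinyCache SimpleProxy object] + [AbstractTask SimpleStore TinyCache SimpleProxy LocalProxy object] + [AbstractTask SimpleStore TinyCache SimpleProxy LocalProxy object]
  take SimpleStore:  [SimpleStore TinyCache SimpleProxy object] + [SimpleStore TinyCache SimpleProxy LocalProxy object] + [SimpleStore TinyCache SimpleProxy LocalProxy object]
  take TinyCache:  [TinyCache SimpleProxy object] + [TinyCache SimpleProxy LocalProxy object] + [TinyCache SimpleProxy LocalProxy object]
  take SimpleProxy:  [SimpleProxy object] + [SimpleProxy LocalProxy object] + [SimpleProxy LocalProxy object]
  take LocalProxy:  [object] + [LocalProxy object] + [LocalProxy object]
  take object:  [object] + [object] + [object]

SmartView, SafeView, FrozenActor, CachedActor, LazyEvent, CachedGraph, FancyPool, AbstractTask, SimpleStore, TinyCache, SimpleProxy, LocalProxy, object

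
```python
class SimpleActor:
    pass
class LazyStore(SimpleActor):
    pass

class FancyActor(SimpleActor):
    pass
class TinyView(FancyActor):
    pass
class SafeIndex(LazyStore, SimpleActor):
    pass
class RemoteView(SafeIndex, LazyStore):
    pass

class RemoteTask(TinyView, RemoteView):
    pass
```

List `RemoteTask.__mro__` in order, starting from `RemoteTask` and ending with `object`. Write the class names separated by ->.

RemoteTask -> TinyView -> FancyActor -> RemoteView -> SafeIndex -> LazyStore -> SimpleActor -> object

L[RemoteTask] = RemoteTask + merge(L[TinyView], L[RemoteView], [TinyView RemoteView])
  take TinyView:  [TinyView FancyActor SimpleActor object] + [RemoteView SafeIndex LazyStore SimpleActor object] + [TinyView RemoteView]
  take FancyActor:  [FancyActor SimpleActor object] + [RemoteView SafeIndex LazyStore SimpleActor object] + [RemoteView]
  take RemoteView:  [SimpleActor object] + [RemoteView SafeIndex LazyStore SimpleActor object] + [RemoteView]
  take SafeIndex:  [SimpleActor object] + [SafeIndex LazyStore SimpleActor object]
  take LazyStore:  [SimpleActor object] + [LazyStore SimpleActor object]
  take SimpleActor:  [SimpleActor object] + [SimpleActor object]
  take object:  [object] + [object]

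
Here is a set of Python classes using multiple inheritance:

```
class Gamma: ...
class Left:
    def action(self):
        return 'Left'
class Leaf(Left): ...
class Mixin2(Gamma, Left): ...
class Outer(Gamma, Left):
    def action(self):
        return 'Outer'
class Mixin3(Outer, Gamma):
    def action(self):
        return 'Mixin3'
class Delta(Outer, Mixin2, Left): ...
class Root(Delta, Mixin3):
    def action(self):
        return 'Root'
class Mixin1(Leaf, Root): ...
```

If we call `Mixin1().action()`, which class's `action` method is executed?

Root

L[Mixin1] = Mixin1 + merge(L[Leaf], L[Root], [Leaf Root])
  take Leaf:  [Leaf Left object] + [Root Delta Mixin3 Outer Mixin2 Gamma Left object] + [Leaf Root]
  take Root:  [Left object] + [Root Delta Mixin3 Outer Mixin2 Gamma Left object] + [Root]
  take Delta:  [Left object] + [Delta Mixin3 Outer Mixin2 Gamma Left object]
  take Mixin3:  [Left object] + [Mixin3 Outer Mixin2 Gamma Left object]
  take Outer:  [Left object] + [Outer Mixin2 Gamma Left object]
  take Mixin2:  [Left object] + [Mixin2 Gamma Left object]
  take Gamma:  [Left object] + [Gamma Left object]
  take Left:  [Left object] + [Left object]
  take object:  [object] + [object]
MRO: Mixin1 Leaf Root Delta Mixin3 Outer Mixin2 Gamma Left object
action is defined in: Left, Mixin3, Outer, Root. First along the MRO is Root.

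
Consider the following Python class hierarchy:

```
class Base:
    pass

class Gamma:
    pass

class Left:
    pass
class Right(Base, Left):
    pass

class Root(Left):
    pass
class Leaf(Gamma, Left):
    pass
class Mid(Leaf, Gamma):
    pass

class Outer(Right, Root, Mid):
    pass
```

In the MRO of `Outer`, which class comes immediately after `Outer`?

Right

L[Outer] = Outer + merge(L[Right], L[Root], L[Mid], [Right Root Mid])
  take Right:  [Right Base Left object] + [Root Left object] + [Mid Leaf Gamma Left object] + [Right Root Mid]
  take Base:  [Base Left object] + [Root Left object] + [Mid Leaf Gamma Left object] + [Root Mid]
  take Root:  [Left object] + [Root Left object] + [Mid Leaf Gamma Left object] + [Root Mid]
  take Mid:  [Left object] + [Left object] + [Mid Leaf Gamma Left object] + [Mid]
  take Leaf:  [Left object] + [Left object] + [Leaf Gamma Left object]
  take Gamma:  [Left object] + [Left object] + [Gamma Left object]
  take Left:  [Left object] + [Left object] + [Left object]
  take object:  [object] + [object] + [object]
MRO: Outer Right Base Root Mid Leaf Gamma Left object
Outer is at position 0; next is Right.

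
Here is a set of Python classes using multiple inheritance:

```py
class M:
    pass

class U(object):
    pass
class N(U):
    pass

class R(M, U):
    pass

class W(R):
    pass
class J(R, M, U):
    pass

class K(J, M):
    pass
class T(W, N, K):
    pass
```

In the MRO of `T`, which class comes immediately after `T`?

L[T] = T + merge(L[W], L[N], L[K], [W N K])
  take W:  [W R M U object] + [N U object] + [K J R M U object] + [W N K]
  take N:  [R M U object] + [N U object] + [K J R M U object] + [N K]
  take K:  [R M U object] + [U object] + [K J R M U object] + [K]
  take J:  [R M U object] + [U object] + [J R M U object]
  take R:  [R M U object] + [U object] + [R M U object]
  take M:  [M U object] + [U object] + [M U object]
  take U:  [U object] + [U object] + [U object]
  take object:  [object] + [object] + [object]
MRO: T W N K J R M U object
T is at position 0; next is W.

W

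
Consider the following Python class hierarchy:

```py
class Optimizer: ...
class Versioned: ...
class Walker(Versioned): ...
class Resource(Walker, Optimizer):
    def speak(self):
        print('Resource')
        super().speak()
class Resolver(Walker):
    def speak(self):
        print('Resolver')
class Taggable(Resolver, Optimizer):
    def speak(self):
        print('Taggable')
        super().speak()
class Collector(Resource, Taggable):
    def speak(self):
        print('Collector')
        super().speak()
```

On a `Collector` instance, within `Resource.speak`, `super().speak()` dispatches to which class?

Taggable

L[Collector] = Collector + merge(L[Resource], L[Taggable], [Resource Taggable])
  take Resource:  [Resource Walker Versioned Optimizer object] + [Taggable Resolver Walker Versioned Optimizer object] + [Resource Taggable]
  take Taggable:  [Walker Versioned Optimizer object] + [Taggable Resolver Walker Versioned Optimizer object] + [Taggable]
  take Resolver:  [Walker Versioned Optimizer object] + [Resolver Walker Versioned Optimizer object]
  take Walker:  [Walker Versioned Optimizer object] + [Walker Versioned Optimizer object]
  take Versioned:  [Versioned Optimizer object] + [Versioned Optimizer object]
  take Optimizer:  [Optimizer object] + [Optimizer object]
  take object:  [object] + [object]
MRO: Collector Resource Taggable Resolver Walker Versioned Optimizer object
super() in Resource.speak on a Collector instance goes to the class after Resource in Collector's MRO: Taggable.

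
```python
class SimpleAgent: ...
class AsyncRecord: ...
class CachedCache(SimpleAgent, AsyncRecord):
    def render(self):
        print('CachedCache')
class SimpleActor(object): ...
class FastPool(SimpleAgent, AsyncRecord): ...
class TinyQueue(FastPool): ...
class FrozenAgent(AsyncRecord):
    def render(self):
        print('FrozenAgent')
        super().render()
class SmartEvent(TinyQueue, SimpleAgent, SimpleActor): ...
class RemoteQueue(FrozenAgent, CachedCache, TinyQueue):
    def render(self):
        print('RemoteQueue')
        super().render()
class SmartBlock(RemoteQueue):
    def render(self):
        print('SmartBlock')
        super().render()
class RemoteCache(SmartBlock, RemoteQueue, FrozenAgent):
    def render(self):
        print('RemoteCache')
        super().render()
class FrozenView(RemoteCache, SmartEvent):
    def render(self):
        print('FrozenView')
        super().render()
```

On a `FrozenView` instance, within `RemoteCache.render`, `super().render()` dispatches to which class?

SmartBlock

L[FrozenView] = FrozenView + merge(L[RemoteCache], L[SmartEvent], [RemoteCache SmartEvent])
  take RemoteCache:  [RemoteCache SmartBlock RemoteQueue FrozenAgent CachedCache TinyQueue FastPool SimpleAgent AsyncRecord object] + [SmartEvent TinyQueue FastPool SimpleAgent AsyncRecord SimpleActor object] + [RemoteCache SmartEvent]
  take SmartBlock:  [SmartBlock RemoteQueue FrozenAgent CachedCache TinyQueue FastPool SimpleAgent AsyncRecord object] + [SmartEvent TinyQueue FastPool SimpleAgent AsyncRecord SimpleActor object] + [SmartEvent]
  take RemoteQueue:  [RemoteQueue FrozenAgent CachedCache TinyQueue FastPool SimpleAgent AsyncRecord object] + [SmartEvent TinyQueue FastPool SimpleAgent AsyncRecord SimpleActor object] + [SmartEvent]
  take FrozenAgent:  [FrozenAgent CachedCache TinyQueue FastPool SimpleAgent AsyncRecord object] + [SmartEvent TinyQueue FastPool SimpleAgent AsyncRecord SimpleActor object] + [SmartEvent]
  take CachedCache:  [CachedCache TinyQueue FastPool SimpleAgent AsyncRecord object] + [SmartEvent TinyQueue FastPool SimpleAgent AsyncRecord SimpleActor object] + [SmartEvent]
  take SmartEvent:  [TinyQueue FastPool SimpleAgent AsyncRecord object] + [SmartEvent TinyQueue FastPool SimpleAgent AsyncRecord SimpleActor object] + [SmartEvent]
  take TinyQueue:  [TinyQueue FastPool SimpleAgent AsyncRecord object] + [TinyQueue FastPool SimpleAgent AsyncRecord SimpleActor object]
  take FastPool:  [FastPool SimpleAgent AsyncRecord object] + [FastPool SimpleAgent AsyncRecord SimpleActor object]
  take SimpleAgent:  [SimpleAgent AsyncRecord object] + [SimpleAgent AsyncRecord SimpleActor object]
  take AsyncRecord:  [AsyncRecord object] + [AsyncRecord SimpleActor object]
  take SimpleActor:  [object] + [SimpleActor object]
  take object:  [object] + [object]
MRO: FrozenView RemoteCache SmartBlock RemoteQueue FrozenAgent CachedCache SmartEvent TinyQueue FastPool SimpleAgent AsyncRecord SimpleActor object
super() in RemoteCache.render on a FrozenView instance goes to the class after RemoteCache in FrozenView's MRO: SmartBlock.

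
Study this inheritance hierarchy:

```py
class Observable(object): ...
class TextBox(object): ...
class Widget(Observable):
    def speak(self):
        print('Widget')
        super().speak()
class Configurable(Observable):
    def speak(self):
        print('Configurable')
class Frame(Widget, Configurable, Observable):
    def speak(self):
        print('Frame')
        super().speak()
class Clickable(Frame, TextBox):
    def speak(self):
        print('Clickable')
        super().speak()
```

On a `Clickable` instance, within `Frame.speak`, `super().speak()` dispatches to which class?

L[Clickable] = Clickable + merge(L[Frame], L[TextBox], [Frame TextBox])
  take Frame:  [Frame Widget Configurable Observable object] + [TextBox object] + [Frame TextBox]
  take Widget:  [Widget Configurable Observable object] + [TextBox object] + [TextBox]
  take Configurable:  [Configurable Observable object] + [TextBox object] + [TextBox]
  take Observable:  [Observable object] + [TextBox object] + [TextBox]
  take TextBox:  [object] + [TextBox object] + [TextBox]
  take object:  [object] + [object]
MRO: Clickable Frame Widget Configurable Observable TextBox object
super() in Frame.speak on a Clickable instance goes to the class after Frame in Clickable's MRO: Widget.

Widget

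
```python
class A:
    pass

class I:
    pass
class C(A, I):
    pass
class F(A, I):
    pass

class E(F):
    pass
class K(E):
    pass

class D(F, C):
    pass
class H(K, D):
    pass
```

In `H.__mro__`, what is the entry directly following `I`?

L[H] = H + merge(L[K], L[D], [K D])
  take K:  [K E F A I object] + [D F C A I object] + [K D]
  take E:  [E F A I object] + [D F C A I object] + [D]
  take D:  [F A I object] + [D F C A I object] + [D]
  take F:  [F A I object] + [F C A I object]
  take C:  [A I object] + [C A I object]
  take A:  [A I object] + [A I object]
  take I:  [I object] + [I object]
  take object:  [object] + [object]
MRO: H K E D F C A I object
I is at position 7; next is object.

object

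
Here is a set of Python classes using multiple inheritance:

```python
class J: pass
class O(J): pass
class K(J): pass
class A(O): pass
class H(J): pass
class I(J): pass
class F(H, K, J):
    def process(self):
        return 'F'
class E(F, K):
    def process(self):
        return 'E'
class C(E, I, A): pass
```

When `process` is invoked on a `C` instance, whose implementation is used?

L[C] = C + merge(L[E], L[I], L[A], [E I A])
  take E:  [E F H K J object] + [I J object] + [A O J object] + [E I A]
  take F:  [F H K J object] + [I J object] + [A O J object] + [I A]
  take H:  [H K J object] + [I J object] + [A O J object] + [I A]
  take K:  [K J object] + [I J object] + [A O J object] + [I A]
  take I:  [J object] + [I J object] + [A O J object] + [I A]
  take A:  [J object] + [J object] + [A O J object] + [A]
  take O:  [J object] + [J object] + [O J object]
  take J:  [J object] + [J object] + [J object]
  take object:  [object] + [object] + [object]
MRO: C E F H K I A O J object
process is defined in: E, F. First along the MRO is E.

E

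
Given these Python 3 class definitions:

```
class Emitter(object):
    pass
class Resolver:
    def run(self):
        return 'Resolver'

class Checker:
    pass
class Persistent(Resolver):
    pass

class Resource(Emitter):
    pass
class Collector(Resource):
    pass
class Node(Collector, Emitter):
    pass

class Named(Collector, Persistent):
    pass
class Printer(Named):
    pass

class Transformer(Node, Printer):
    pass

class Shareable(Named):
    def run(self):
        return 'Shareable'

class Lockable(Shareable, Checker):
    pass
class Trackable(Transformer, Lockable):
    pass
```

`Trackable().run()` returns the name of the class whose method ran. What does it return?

Shareable

L[Trackable] = Trackable + merge(L[Transformer], L[Lockable], [Transformer Lockable])
  take Transformer:  [Transformer Node Printer Named Collector Resource Emitter Persistent Resolver object] + [Lockable Shareable Named Collector Resource Emitter Persistent Resolver Checker object] + [Transformer Lockable]
  take Node:  [Node Printer Named Collector Resource Emitter Persistent Resolver object] + [Lockable Shareable Named Collector Resource Emitter Persistent Resolver Checker object] + [Lockable]
  take Printer:  [Printer Named Collector Resource Emitter Persistent Resolver object] + [Lockable Shareable Named Collector Resource Emitter Persistent Resolver Checker object] + [Lockable]
  take Lockable:  [Named Collector Resource Emitter Persistent Resolver object] + [Lockable Shareable Named Collector Resource Emitter Persistent Resolver Checker object] + [Lockable]
  take Shareable:  [Named Collector Resource Emitter Persistent Resolver object] + [Shareable Named Collector Resource Emitter Persistent Resolver Checker object]
  take Named:  [Named Collector Resource Emitter Persistent Resolver object] + [Named Collector Resource Emitter Persistent Resolver Checker object]
  take Collector:  [Collector Resource Emitter Persistent Resolver object] + [Collector Resource Emitter Persistent Resolver Checker object]
  take Resource:  [Resource Emitter Persistent Resolver object] + [Resource Emitter Persistent Resolver Checker object]
  take Emitter:  [Emitter Persistent Resolver object] + [Emitter Persistent Resolver Checker object]
  take Persistent:  [Persistent Resolver object] + [Persistent Resolver Checker object]
  take Resolver:  [Resolver object] + [Resolver Checker object]
  take Checker:  [object] + [Checker object]
  take object:  [object] + [object]
MRO: Trackable Transformer Node Printer Lockable Shareable Named Collector Resource Emitter Persistent Resolver Checker object
run is defined in: Resolver, Shareable. First along the MRO is Shareable.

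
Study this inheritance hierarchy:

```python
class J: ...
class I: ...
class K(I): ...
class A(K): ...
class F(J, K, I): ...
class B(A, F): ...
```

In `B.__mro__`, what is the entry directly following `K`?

I

L[B] = B + merge(L[A], L[F], [A F])
  take A:  [A K I object] + [F J K I object] + [A F]
  take F:  [K I object] + [F J K I object] + [F]
  take J:  [K I object] + [J K I object]
  take K:  [K I object] + [K I object]
  take I:  [I object] + [I object]
  take object:  [object] + [object]
MRO: B A F J K I object
K is at position 4; next is I.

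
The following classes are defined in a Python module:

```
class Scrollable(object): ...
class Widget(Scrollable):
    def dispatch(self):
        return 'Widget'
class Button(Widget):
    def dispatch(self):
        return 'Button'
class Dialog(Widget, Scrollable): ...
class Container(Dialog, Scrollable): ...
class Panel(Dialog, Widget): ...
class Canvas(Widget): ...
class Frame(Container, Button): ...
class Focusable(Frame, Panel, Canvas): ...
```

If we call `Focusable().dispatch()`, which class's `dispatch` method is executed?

L[Focusable] = Focusable + merge(L[Frame], L[Panel], L[Canvas], [Frame Panel Canvas])
  take Frame:  [Frame Container Dialog Button Widget Scrollable object] + [Panel Dialog Widget Scrollable object] + [Canvas Widget Scrollable object] + [Frame Panel Canvas]
  take Container:  [Container Dialog Button Widget Scrollable object] + [Panel Dialog Widget Scrollable object] + [Canvas Widget Scrollable object] + [Panel Canvas]
  take Panel:  [Dialog Button Widget Scrollable object] + [Panel Dialog Widget Scrollable object] + [Canvas Widget Scrollable object] + [Panel Canvas]
  take Dialog:  [Dialog Button Widget Scrollable object] + [Dialog Widget Scrollable object] + [Canvas Widget Scrollable object] + [Canvas]
  take Button:  [Button Widget Scrollable object] + [Widget Scrollable object] + [Canvas Widget Scrollable object] + [Canvas]
  take Canvas:  [Widget Scrollable object] + [Widget Scrollable object] + [Canvas Widget Scrollable object] + [Canvas]
  take Widget:  [Widget Scrollable object] + [Widget Scrollable object] + [Widget Scrollable object]
  take Scrollable:  [Scrollable object] + [Scrollable object] + [Scrollable object]
  take object:  [object] + [object] + [object]
MRO: Focusable Frame Container Panel Dialog Button Canvas Widget Scrollable object
dispatch is defined in: Button, Widget. First along the MRO is Button.

Button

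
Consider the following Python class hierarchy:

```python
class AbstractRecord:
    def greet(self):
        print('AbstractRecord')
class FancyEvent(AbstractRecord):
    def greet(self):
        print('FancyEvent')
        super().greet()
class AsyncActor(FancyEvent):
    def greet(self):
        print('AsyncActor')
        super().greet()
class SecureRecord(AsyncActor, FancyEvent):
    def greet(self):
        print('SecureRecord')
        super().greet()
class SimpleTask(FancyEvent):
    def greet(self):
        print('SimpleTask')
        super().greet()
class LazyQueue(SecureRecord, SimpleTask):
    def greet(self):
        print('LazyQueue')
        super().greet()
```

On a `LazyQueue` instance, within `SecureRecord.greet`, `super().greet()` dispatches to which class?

L[LazyQueue] = LazyQueue + merge(L[SecureRecord], L[SimpleTask], [SecureRecord SimpleTask])
  take SecureRecord:  [SecureRecord AsyncActor FancyEvent AbstractRecord object] + [SimpleTask FancyEvent AbstractRecord object] + [SecureRecord SimpleTask]
  take AsyncActor:  [AsyncActor FancyEvent AbstractRecord object] + [SimpleTask FancyEvent AbstractRecord object] + [SimpleTask]
  take SimpleTask:  [FancyEvent AbstractRecord object] + [SimpleTask FancyEvent AbstractRecord object] + [SimpleTask]
  take FancyEvent:  [FancyEvent AbstractRecord object] + [FancyEvent AbstractRecord object]
  take AbstractRecord:  [AbstractRecord object] + [AbstractRecord object]
  take object:  [object] + [object]
MRO: LazyQueue SecureRecord AsyncActor SimpleTask FancyEvent AbstractRecord object
super() in SecureRecord.greet on a LazyQueue instance goes to the class after SecureRecord in LazyQueue's MRO: AsyncActor.

AsyncActor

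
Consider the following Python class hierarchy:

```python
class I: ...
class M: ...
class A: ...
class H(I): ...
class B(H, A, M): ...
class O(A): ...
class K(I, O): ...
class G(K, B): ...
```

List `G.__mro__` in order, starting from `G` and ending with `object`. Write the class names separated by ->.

G -> K -> B -> H -> I -> O -> A -> M -> object

L[G] = G + merge(L[K], L[B], [K B])
  take K:  [K I O A object] + [B H I A M object] + [K B]
  take B:  [I O A object] + [B H I A M object] + [B]
  take H:  [I O A object] + [H I A M object]
  take I:  [I O A object] + [I A M object]
  take O:  [O A object] + [A M object]
  take A:  [A object] + [A M object]
  take M:  [object] + [M object]
  take object:  [object] + [object]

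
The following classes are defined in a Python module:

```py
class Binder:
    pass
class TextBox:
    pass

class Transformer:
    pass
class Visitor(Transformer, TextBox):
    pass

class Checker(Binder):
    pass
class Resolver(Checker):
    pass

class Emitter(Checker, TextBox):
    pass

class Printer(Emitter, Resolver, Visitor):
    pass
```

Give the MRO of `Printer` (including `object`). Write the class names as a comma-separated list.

Printer, Emitter, Resolver, Checker, Binder, Visitor, Transformer, TextBox, object

L[Printer] = Printer + merge(L[Emitter], L[Resolver], L[Visitor], [Emitter Resolver Visitor])
  take Emitter:  [Emitter Checker Binder TextBox object] + [Resolver Checker Binder object] + [Visitor Transformer TextBox object] + [Emitter Resolver Visitor]
  take Resolver:  [Checker Binder TextBox object] + [Resolver Checker Binder object] + [Visitor Transformer TextBox object] + [Resolver Visitor]
  take Checker:  [Checker Binder TextBox object] + [Checker Binder object] + [Visitor Transformer TextBox object] + [Visitor]
  take Binder:  [Binder TextBox object] + [Binder object] + [Visitor Transformer TextBox object] + [Visitor]
  take Visitor:  [TextBox object] + [object] + [Visitor Transformer TextBox object] + [Visitor]
  take Transformer:  [TextBox object] + [object] + [Transformer TextBox object]
  take TextBox:  [TextBox object] + [object] + [TextBox object]
  take object:  [object] + [object] + [object]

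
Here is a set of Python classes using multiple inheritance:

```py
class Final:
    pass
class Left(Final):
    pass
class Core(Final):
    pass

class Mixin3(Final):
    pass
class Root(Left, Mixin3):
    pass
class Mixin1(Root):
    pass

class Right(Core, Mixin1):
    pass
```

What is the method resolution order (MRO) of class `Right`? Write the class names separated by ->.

Right -> Core -> Mixin1 -> Root -> Left -> Mixin3 -> Final -> object

L[Right] = Right + merge(L[Core], L[Mixin1], [Core Mixin1])
  take Core:  [Core Final object] + [Mixin1 Root Left Mixin3 Final object] + [Core Mixin1]
  take Mixin1:  [Final object] + [Mixin1 Root Left Mixin3 Final object] + [Mixin1]
  take Root:  [Final object] + [Root Left Mixin3 Final object]
  take Left:  [Final object] + [Left Mixin3 Final object]
  take Mixin3:  [Final object] + [Mixin3 Final object]
  take Final:  [Final object] + [Final object]
  take object:  [object] + [object]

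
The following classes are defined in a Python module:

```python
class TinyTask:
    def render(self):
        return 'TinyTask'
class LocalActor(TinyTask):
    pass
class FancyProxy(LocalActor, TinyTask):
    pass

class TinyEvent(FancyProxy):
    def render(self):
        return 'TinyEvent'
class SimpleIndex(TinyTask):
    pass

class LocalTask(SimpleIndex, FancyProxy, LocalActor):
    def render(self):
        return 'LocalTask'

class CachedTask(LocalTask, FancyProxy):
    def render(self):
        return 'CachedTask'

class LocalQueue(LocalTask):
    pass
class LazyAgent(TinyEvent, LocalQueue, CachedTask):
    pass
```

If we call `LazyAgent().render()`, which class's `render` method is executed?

L[LazyAgent] = LazyAgent + merge(L[TinyEvent], L[LocalQueue], L[CachedTask], [TinyEvent LocalQueue CachedTask])
  take TinyEvent:  [TinyEvent FancyProxy LocalActor TinyTask object] + [LocalQueue LocalTask SimpleIndex FancyProxy LocalActor TinyTask object] + [CachedTask LocalTask SimpleIndex FancyProxy LocalActor TinyTask object] + [TinyEvent LocalQueue CachedTask]
  take LocalQueue:  [FancyProxy LocalActor TinyTask object] + [LocalQueue LocalTask SimpleIndex FancyProxy LocalActor TinyTask object] + [CachedTask LocalTask SimpleIndex FancyProxy LocalActor TinyTask object] + [LocalQueue CachedTask]
  take CachedTask:  [FancyProxy LocalActor TinyTask object] + [LocalTask SimpleIndex FancyProxy LocalActor TinyTask object] + [CachedTask LocalTask SimpleIndex FancyProxy LocalActor TinyTask object] + [CachedTask]
  take LocalTask:  [FancyProxy LocalActor TinyTask object] + [LocalTask SimpleIndex FancyProxy LocalActor TinyTask object] + [LocalTask SimpleIndex FancyProxy LocalActor TinyTask object]
  take SimpleIndex:  [FancyProxy LocalActor TinyTask object] + [SimpleIndex FancyProxy LocalActor TinyTask object] + [SimpleIndex FancyProxy LocalActor TinyTask object]
  take FancyProxy:  [FancyProxy LocalActor TinyTask object] + [FancyProxy LocalActor TinyTask object] + [FancyProxy LocalActor TinyTask object]
  take LocalActor:  [LocalActor TinyTask object] + [LocalActor TinyTask object] + [LocalActor TinyTask object]
  take TinyTask:  [TinyTask object] + [TinyTask object] + [TinyTask object]
  take object:  [object] + [object] + [object]
MRO: LazyAgent TinyEvent LocalQueue CachedTask LocalTask SimpleIndex FancyProxy LocalActor TinyTask object
render is defined in: CachedTask, LocalTask, TinyEvent, TinyTask. First along the MRO is TinyEvent.

TinyEvent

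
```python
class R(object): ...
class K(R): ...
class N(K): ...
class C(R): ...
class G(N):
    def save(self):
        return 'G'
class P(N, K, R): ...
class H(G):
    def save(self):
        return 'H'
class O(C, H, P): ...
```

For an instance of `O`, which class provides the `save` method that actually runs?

L[O] = O + merge(L[C], L[H], L[P], [C H P])
  take C:  [C R object] + [H G N K R object] + [P N K R object] + [C H P]
  take H:  [R object] + [H G N K R object] + [P N K R object] + [H P]
  take G:  [R object] + [G N K R object] + [P N K R object] + [P]
  take P:  [R object] + [N K R object] + [P N K R object] + [P]
  take N:  [R object] + [N K R object] + [N K R object]
  take K:  [R object] + [K R object] + [K R object]
  take R:  [R object] + [R object] + [R object]
  take object:  [object] + [object] + [object]
MRO: O C H G P N K R object
save is defined in: G, H. First along the MRO is H.

H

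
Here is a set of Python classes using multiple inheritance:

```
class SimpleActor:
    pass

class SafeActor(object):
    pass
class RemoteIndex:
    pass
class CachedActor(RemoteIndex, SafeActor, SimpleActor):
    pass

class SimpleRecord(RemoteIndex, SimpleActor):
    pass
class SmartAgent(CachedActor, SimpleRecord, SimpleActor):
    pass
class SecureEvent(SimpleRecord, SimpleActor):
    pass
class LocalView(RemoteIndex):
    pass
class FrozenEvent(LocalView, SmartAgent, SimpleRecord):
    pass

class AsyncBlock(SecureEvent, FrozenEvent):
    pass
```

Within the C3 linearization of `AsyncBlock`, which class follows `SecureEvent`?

L[AsyncBlock] = AsyncBlock + merge(L[SecureEvent], L[FrozenEvent], [SecureEvent FrozenEvent])
  take SecureEvent:  [SecureEvent SimpleRecord RemoteIndex SimpleActor object] + [FrozenEvent LocalView SmartAgent CachedActor SimpleRecord RemoteIndex SafeActor SimpleActor object] + [SecureEvent FrozenEvent]
  take FrozenEvent:  [SimpleRecord RemoteIndex SimpleActor object] + [FrozenEvent LocalView SmartAgent CachedActor SimpleRecord RemoteIndex SafeActor SimpleActor object] + [FrozenEvent]
  take LocalView:  [SimpleRecord RemoteIndex SimpleActor object] + [LocalView SmartAgent CachedActor SimpleRecord RemoteIndex SafeActor SimpleActor object]
  take SmartAgent:  [SimpleRecord RemoteIndex SimpleActor object] + [SmartAgent CachedActor SimpleRecord RemoteIndex SafeActor SimpleActor object]
  take CachedActor:  [SimpleRecord RemoteIndex SimpleActor object] + [CachedActor SimpleRecord RemoteIndex SafeActor SimpleActor object]
  take SimpleRecord:  [SimpleRecord RemoteIndex SimpleActor object] + [SimpleRecord RemoteIndex SafeActor SimpleActor object]
  take RemoteIndex:  [RemoteIndex SimpleActor object] + [RemoteIndex SafeActor SimpleActor object]
  take SafeActor:  [SimpleActor object] + [SafeActor SimpleActor object]
  take SimpleActor:  [SimpleActor object] + [SimpleActor object]
  take object:  [object] + [object]
MRO: AsyncBlock SecureEvent FrozenEvent LocalView SmartAgent CachedActor SimpleRecord RemoteIndex SafeActor SimpleActor object
SecureEvent is at position 1; next is FrozenEvent.

FrozenEvent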